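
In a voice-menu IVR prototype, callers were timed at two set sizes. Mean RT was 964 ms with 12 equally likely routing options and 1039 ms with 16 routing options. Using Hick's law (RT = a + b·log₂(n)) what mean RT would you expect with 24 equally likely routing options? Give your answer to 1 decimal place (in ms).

1144.7 ms

Solve the two-equation system in a and b:
  b = (1039 − 964) / (log₂ 16 − log₂ 12) = 75 / (4 − 3.5850) = 180.707 ms/bit
  a = 964 − 180.707 × 3.5850 = 316.174 ms
Then RT(24) = 316.174 + 180.707 × log₂ 24 = 316.174 + 180.707 × 4.5850 ≈ 1144.707 ms.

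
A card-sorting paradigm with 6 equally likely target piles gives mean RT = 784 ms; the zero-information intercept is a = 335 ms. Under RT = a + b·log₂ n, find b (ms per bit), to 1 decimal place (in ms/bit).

173.7 ms/bit

log₂(6) = 2.5850 bits.
b = (RT − a)/log₂ n = (784 − 335) / 2.5850 = 173.697 ms/bit.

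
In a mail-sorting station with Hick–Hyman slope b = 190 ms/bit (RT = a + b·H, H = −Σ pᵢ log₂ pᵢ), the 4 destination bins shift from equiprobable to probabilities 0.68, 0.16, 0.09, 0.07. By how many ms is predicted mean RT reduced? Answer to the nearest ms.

The RT saving is b·ΔH. Equiprobable H₀ = log₂(4) = 2.0000 bits; with the given probabilities H = 1.3826 bits.
b·(H₀ − H) = 190 × (2.0000 − 1.3826) = 117.31 ms.

117 ms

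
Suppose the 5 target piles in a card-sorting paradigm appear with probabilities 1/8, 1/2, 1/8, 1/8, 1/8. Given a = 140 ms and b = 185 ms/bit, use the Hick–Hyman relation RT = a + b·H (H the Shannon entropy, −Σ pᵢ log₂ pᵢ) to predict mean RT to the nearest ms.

510 ms

H = −Σ pᵢ log₂ pᵢ = 0.125·3 + 0.5·1 + 0.125·3 + 0.125·3 + 0.125·3 = 2.000 bits.
RT = 140 + 185 × 2.000 = 510.00 ms.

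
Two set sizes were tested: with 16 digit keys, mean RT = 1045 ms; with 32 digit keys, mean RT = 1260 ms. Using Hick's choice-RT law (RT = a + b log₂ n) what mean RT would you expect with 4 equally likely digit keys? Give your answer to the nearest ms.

Fit slope and intercept:
  b = (1260 − 1045) / (log₂ 32 − log₂ 16) = 215 / (5 − 4) = 215 ms/bit
  a = 1045 − 215 × 4 = 185 ms
Then RT(4) = 185 + 215 × log₂ 4 = 185 + 215 × 2 ≈ 615.000 ms.

615 ms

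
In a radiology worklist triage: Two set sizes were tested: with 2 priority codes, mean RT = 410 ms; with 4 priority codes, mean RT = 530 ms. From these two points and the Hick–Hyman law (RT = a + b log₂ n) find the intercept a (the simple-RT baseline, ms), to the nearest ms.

The slope on a log₂ axis is (530 − 410) / (2 − 1) = 120 ms/bit.
a = RT₁ − b·log₂ n₁ = 410 − 120 × 1 = 290.000 ms.

290 ms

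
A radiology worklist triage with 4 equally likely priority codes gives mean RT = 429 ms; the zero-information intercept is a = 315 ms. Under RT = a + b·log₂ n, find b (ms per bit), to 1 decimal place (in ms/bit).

b = (429 − 315) / log₂(4) = 114 / 2 = 57.000 ms/bit.

57.0 ms/bit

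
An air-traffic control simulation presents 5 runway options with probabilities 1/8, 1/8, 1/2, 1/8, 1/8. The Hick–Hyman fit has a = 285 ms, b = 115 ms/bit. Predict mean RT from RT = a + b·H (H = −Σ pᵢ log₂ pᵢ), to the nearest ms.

H = −Σ pᵢ log₂ pᵢ = 0.125·3 + 0.125·3 + 0.5·1 + 0.125·3 + 0.125·3 = 2.000 bits.
RT = 285 + 115 × 2.000 = 515.00 ms.

515 ms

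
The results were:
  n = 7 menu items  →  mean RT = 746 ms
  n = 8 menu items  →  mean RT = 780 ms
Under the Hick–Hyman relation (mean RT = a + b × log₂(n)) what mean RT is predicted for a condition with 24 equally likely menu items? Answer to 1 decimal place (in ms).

1059.7 ms

RT is linear in log₂ n, so two points fix the line:
  b = (780 − 746) / (log₂ 8 − log₂ 7) = 34 / (3 − 2.8074) = 176.490 ms/bit
  a = 746 − 176.490 × 2.8074 = 250.529 ms
Then RT(24) = 250.529 + 176.490 × log₂ 24 = 250.529 + 176.490 × 4.5850 ≈ 1059.731 ms.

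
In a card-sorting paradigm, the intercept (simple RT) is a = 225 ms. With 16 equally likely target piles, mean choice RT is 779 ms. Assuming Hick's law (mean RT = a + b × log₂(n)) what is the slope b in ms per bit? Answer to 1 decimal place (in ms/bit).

log₂(16) = 4 bits.
b = (RT − a)/log₂ n = (779 − 225) / 4 = 138.500 ms/bit.

138.5 ms/bit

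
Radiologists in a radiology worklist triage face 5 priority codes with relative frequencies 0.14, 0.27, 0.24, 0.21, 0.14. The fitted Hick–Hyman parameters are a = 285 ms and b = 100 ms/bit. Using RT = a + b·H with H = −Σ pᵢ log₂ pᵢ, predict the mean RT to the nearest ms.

512 ms

H = 0.14·log₂(1/0.14) + 0.27·log₂(1/0.27) + 0.24·log₂(1/0.24) + 0.21·log₂(1/0.21) + 0.14·log₂(1/0.14) = 2.2712 bits.
RT = 285 + 100 × 2.2712 = 512.12 ms.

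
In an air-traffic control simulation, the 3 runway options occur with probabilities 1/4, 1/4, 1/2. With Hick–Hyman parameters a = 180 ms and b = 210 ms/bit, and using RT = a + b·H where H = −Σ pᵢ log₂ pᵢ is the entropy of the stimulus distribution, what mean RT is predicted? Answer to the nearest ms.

495 ms

Each term −pᵢ log₂ pᵢ: 0.25·2 + 0.25·2 + 0.5·1; summed, H = 1.500 bits.
Mean RT = a + bH = 180 + 210·1.500 = 495.00 ms.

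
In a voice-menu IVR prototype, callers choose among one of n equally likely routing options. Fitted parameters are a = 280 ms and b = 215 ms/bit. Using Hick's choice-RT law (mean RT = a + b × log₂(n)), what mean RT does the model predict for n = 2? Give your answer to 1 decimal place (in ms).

495.0 ms

log₂(2) = 1 bits, so RT = 280 + 215 × 1 ≈ 495.000 ms.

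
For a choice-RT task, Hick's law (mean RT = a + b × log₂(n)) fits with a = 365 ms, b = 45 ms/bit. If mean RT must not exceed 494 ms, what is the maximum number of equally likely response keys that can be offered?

7

Set 365 + 45·log₂ n ≤ 494 → log₂ n ≤ (494 − 365)/45 = 2.8667.
So n ≤ 2^2.8667 = 7.294; the largest integer n is 7.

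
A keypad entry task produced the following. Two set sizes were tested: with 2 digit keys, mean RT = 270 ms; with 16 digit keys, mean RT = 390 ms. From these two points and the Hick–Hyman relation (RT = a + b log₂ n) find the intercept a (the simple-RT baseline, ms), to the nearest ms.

230 ms

b = (RT₂ − RT₁)/(log₂ n₂ − log₂ n₁) = (390 − 270)/(4 − 1) = 40 ms/bit.
Intercept: a = 270 − 40·log₂(2) = 230.000 ms.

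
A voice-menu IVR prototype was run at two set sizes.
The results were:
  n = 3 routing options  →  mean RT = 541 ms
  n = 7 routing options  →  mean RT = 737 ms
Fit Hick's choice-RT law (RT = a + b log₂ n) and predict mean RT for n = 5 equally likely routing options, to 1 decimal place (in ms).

659.2 ms

Fit slope and intercept:
  b = (737 − 541) / (log₂ 7 − log₂ 3) = 196 / (2.8074 − 1.5850) = 160.341 ms/bit
  a = 541 − 160.341 × 1.5850 = 286.865 ms
Then RT(5) = 286.865 + 160.341 × log₂ 5 = 286.865 + 160.341 × 2.3219 ≈ 659.166 ms.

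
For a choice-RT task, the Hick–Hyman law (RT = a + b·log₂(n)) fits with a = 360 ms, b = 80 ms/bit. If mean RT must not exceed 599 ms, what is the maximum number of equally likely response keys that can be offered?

7

Information budget: (599 − 360)/80 = 2.9875 bits, so n ≤ 2^2.9875 = 7.931 → at most 7.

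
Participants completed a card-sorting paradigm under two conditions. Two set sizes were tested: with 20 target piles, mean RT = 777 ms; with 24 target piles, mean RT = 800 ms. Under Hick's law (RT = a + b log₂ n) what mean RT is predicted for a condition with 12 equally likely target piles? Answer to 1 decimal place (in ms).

712.6 ms

RT is linear in log₂ n, so two points fix the line:
  b = (800 − 777) / (log₂ 24 − log₂ 20) = 23 / (4.5850 − 4.3219) = 87.441 ms/bit
  a = 777 − 87.441 × 4.3219 = 399.086 ms
Then RT(12) = 399.086 + 87.441 × log₂ 12 = 399.086 + 87.441 × 3.5850 ≈ 712.559 ms.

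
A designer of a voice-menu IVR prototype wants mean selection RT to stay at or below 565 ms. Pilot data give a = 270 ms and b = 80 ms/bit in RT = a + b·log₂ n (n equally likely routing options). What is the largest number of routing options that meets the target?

12

Information budget: (565 − 270)/80 = 3.6875 bits, so n ≤ 2^3.6875 = 12.884 → at most 12.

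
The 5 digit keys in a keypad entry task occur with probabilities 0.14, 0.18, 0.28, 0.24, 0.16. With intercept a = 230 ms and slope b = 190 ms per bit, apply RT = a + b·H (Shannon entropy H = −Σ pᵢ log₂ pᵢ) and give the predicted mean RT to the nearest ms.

Entropy contributions −pᵢ log₂ pᵢ: 0.3971, 0.4453, 0.5142, 0.4941, 0.4230; sum H = 2.2738 bits.
RT = a + bH = 230 + 190·2.2738 = 662.02 ms.

662 ms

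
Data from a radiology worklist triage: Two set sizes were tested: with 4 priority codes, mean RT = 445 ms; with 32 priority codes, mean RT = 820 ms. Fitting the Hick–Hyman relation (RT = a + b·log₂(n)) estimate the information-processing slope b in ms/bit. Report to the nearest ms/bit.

125 ms/bit

The slope on a log₂ axis is (820 − 445) / (5 − 2) = 125 ms/bit.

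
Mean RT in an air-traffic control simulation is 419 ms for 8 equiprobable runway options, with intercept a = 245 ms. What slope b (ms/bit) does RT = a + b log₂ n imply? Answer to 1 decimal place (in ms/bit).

log₂(8) = 3 bits.
b = (RT − a)/log₂ n = (419 − 245) / 3 = 58.000 ms/bit.

58.0 ms/bit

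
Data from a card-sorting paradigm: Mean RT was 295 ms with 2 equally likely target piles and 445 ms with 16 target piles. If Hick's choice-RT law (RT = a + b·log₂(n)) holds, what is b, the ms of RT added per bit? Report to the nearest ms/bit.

50 ms/bit

b = (RT₂ − RT₁)/(log₂ n₂ − log₂ n₁) = (445 − 295)/(4 − 1) = 50 ms/bit.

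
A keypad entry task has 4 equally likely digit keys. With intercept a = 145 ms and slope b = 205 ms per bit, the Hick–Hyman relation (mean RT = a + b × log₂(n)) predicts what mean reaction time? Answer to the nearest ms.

555 ms

log₂(4) = 2 bits, so RT = 145 + 205 × 2 ≈ 555.000 ms.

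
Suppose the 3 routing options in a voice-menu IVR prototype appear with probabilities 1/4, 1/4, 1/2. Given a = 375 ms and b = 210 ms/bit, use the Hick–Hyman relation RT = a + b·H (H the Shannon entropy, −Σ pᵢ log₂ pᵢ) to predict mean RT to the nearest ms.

Each term −pᵢ log₂ pᵢ: 0.25·2 + 0.25·2 + 0.5·1; summed, H = 1.500 bits.
Mean RT = a + bH = 375 + 210·1.500 = 690.00 ms.

690 ms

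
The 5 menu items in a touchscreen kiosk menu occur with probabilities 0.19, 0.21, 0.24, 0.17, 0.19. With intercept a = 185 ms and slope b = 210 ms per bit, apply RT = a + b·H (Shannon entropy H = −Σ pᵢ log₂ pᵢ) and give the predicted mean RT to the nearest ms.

H = 0.19·log₂(1/0.19) + 0.21·log₂(1/0.21) + 0.24·log₂(1/0.24) + 0.17·log₂(1/0.17) + 0.19·log₂(1/0.19) = 2.3120 bits.
RT = 185 + 210 × 2.3120 = 670.52 ms.

671 ms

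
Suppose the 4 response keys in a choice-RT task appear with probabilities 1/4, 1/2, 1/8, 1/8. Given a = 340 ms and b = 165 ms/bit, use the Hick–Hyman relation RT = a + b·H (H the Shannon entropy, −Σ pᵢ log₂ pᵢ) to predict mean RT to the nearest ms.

629 ms

Each term −pᵢ log₂ pᵢ: 0.25·2 + 0.5·1 + 0.125·3 + 0.125·3; summed, H = 1.750 bits.
Mean RT = a + bH = 340 + 165·1.750 = 628.75 ms.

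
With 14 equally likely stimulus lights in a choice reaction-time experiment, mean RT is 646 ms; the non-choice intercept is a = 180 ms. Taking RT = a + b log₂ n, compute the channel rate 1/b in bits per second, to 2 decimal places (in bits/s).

8.17 bits/s

Choice component = 646 − 180 = 466 ms over log₂(14) = 3.8074 bits.
b = 466 / 3.8074 = 122.395 ms/bit, so 1/b = 8.170 bits/s.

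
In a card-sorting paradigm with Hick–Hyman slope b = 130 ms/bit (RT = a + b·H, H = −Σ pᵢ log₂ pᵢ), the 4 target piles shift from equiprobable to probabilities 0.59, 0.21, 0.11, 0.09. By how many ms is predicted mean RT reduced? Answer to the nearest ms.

Equiprobable entropy H₀ = log₂ 4 = 2.0000 bits.
Skewed entropy H = −Σ pᵢ log₂ pᵢ = 1.5849 bits.
ΔRT = b·(H₀ − H) = 130 × 0.4151 = 53.97 ms.

54 ms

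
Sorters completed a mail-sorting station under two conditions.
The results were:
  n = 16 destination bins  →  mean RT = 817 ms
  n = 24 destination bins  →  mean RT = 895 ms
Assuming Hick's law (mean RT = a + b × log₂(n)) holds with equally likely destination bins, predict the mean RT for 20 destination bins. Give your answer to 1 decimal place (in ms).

With log₂ n on the abscissa the relation is linear; from the two conditions:
  b = (895 − 817) / (log₂ 24 − log₂ 16) = 78 / (4.5850 − 4) = 133.342 ms/bit
  a = 817 − 133.342 × 4 = 283.632 ms
Then RT(20) = 283.632 + 133.342 × log₂ 20 = 283.632 + 133.342 × 4.3219 ≈ 859.926 ms.

859.9 ms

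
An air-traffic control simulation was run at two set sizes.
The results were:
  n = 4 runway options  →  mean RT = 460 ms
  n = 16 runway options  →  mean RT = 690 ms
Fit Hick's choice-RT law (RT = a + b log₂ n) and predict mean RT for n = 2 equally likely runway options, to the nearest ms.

Solve the two-equation system in a and b:
  b = (690 − 460) / (log₂ 16 − log₂ 4) = 230 / (4 − 2) = 115 ms/bit
  a = 460 − 115 × 2 = 230 ms
Then RT(2) = 230 + 115 × log₂ 2 = 230 + 115 × 1 ≈ 345.000 ms.

345 ms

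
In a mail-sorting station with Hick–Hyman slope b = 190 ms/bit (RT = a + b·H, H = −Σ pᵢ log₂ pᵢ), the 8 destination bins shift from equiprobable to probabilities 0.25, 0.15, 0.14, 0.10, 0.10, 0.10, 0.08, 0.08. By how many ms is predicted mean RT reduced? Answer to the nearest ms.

Equiprobable entropy H₀ = log₂ 8 = 3.0000 bits.
Skewed entropy H = −Σ pᵢ log₂ pᵢ = 2.8873 bits.
ΔRT = b·(H₀ − H) = 190 × 0.1127 = 21.42 ms.

21 ms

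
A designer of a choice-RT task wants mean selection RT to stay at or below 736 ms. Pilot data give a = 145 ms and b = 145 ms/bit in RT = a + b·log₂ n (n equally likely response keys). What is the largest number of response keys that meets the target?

16

145·log₂ n ≤ 736 − 145 = 591, giving log₂ n ≤ 4.0759 and n ≤ 16.864. The largest whole number is 16.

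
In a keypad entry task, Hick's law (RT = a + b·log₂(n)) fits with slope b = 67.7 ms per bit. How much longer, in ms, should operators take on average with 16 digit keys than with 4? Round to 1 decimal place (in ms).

135.4 ms

The intercept a cancels: ΔRT = b·(log₂ n₂ − log₂ n₁) = b·log₂(n₂/n₁).
log₂(16) − log₂(4) = log₂(16/4) = log₂(4) = 2.
ΔRT = 67.7 × 2.0000 = 135.400 ms.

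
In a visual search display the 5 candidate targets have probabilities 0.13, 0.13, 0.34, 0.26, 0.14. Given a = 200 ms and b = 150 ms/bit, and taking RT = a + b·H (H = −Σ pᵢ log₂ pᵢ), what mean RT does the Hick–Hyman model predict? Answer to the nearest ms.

Entropy contributions −pᵢ log₂ pᵢ: 0.3826, 0.3826, 0.5292, 0.5053, 0.3971; sum H = 2.1969 bits.
RT = a + bH = 200 + 150·2.1969 = 529.53 ms.

530 ms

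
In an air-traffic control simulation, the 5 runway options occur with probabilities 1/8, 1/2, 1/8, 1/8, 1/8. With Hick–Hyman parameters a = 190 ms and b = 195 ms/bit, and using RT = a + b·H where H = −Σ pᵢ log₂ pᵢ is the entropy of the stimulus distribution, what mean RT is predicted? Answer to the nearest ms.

580 ms

Each term −pᵢ log₂ pᵢ: 0.125·3 + 0.5·1 + 0.125·3 + 0.125·3 + 0.125·3; summed, H = 2.000 bits.
Mean RT = a + bH = 190 + 195·2.000 = 580.00 ms.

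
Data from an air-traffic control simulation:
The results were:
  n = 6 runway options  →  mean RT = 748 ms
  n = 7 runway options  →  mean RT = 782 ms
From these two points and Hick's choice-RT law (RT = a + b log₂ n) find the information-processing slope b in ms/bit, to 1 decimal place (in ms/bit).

152.9 ms/bit

Slope: b = (782 − 748) / (log₂ 7 − log₂ 6) = 34/0.2224 = 152.883 ms/bit.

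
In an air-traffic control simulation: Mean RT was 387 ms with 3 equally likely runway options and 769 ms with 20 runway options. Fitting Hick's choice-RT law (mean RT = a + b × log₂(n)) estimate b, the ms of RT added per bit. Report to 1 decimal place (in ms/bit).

139.6 ms/bit

b = (RT₂ − RT₁)/(log₂ n₂ − log₂ n₁) = (769 − 387)/(4.3219 − 1.5850) = 139.571 ms/bit.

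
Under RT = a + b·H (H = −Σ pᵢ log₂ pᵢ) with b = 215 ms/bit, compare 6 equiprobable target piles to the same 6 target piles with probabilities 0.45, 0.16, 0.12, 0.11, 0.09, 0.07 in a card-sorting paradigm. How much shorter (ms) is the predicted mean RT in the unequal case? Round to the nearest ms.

The RT saving is b·ΔH. Equiprobable H₀ = log₂(6) = 2.5850 bits; with the given probabilities H = 2.2400 bits.
b·(H₀ − H) = 215 × (2.5850 − 2.2400) = 74.17 ms.

74 ms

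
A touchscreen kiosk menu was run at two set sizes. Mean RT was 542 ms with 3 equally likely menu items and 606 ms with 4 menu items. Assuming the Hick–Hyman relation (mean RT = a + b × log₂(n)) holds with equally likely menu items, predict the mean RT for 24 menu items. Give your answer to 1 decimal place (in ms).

With log₂ n on the abscissa the relation is linear; from the two conditions:
  b = (606 − 542) / (log₂ 4 − log₂ 3) = 64 / (2 − 1.5850) = 154.203 ms/bit
  a = 542 − 154.203 × 1.5850 = 297.594 ms
Then RT(24) = 297.594 + 154.203 × log₂ 24 = 297.594 + 154.203 × 4.5850 ≈ 1004.609 ms.

1004.6 ms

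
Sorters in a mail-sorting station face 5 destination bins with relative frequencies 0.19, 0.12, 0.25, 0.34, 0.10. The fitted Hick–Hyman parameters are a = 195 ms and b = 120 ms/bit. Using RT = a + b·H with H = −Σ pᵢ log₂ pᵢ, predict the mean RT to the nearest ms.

457 ms

Entropy contributions −pᵢ log₂ pᵢ: 0.4552, 0.3671, 0.5000, 0.5292, 0.3322; sum H = 2.1837 bits.
RT = a + bH = 195 + 120·2.1837 = 457.04 ms.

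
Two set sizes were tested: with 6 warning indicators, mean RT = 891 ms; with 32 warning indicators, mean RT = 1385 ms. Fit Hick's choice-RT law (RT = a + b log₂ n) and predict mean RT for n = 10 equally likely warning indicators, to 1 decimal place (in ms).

1041.7 ms

Fit slope and intercept:
  b = (1385 − 891) / (log₂ 32 − log₂ 6) = 494 / (5 − 2.5850) = 204.552 ms/bit
  a = 891 − 204.552 × 2.5850 = 362.242 ms
Then RT(10) = 362.242 + 204.552 × log₂ 10 = 362.242 + 204.552 × 3.3219 ≈ 1041.748 ms.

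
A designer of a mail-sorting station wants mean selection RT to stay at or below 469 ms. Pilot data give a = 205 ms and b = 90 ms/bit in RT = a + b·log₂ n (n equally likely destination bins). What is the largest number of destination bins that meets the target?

7

Information budget: (469 − 205)/90 = 2.9333 bits, so n ≤ 2^2.9333 = 7.639 → at most 7.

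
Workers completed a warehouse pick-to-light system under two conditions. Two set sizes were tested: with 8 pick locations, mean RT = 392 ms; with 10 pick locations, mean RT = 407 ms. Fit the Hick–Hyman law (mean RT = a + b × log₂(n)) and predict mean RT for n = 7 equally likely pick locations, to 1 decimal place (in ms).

Solve the two-equation system in a and b:
  b = (407 − 392) / (log₂ 10 − log₂ 8) = 15 / (3.3219 − 3) = 46.594 ms/bit
  a = 392 − 46.594 × 3 = 252.217 ms
Then RT(7) = 252.217 + 46.594 × log₂ 7 = 252.217 + 46.594 × 2.8074 ≈ 383.024 ms.

383.0 ms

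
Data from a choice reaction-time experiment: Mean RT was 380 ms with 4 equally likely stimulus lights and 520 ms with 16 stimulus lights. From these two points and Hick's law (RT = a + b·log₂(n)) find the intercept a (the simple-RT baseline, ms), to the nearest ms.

240 ms

The slope on a log₂ axis is (520 − 380) / (4 − 2) = 70 ms/bit.
Intercept: a = 380 − 70·log₂(4) = 240.000 ms.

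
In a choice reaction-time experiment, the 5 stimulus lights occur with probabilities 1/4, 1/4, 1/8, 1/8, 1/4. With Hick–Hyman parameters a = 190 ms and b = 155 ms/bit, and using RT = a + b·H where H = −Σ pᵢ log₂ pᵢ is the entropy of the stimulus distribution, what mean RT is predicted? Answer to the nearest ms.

Each term −pᵢ log₂ pᵢ: 0.25·2 + 0.25·2 + 0.125·3 + 0.125·3 + 0.25·2; summed, H = 2.250 bits.
Mean RT = a + bH = 190 + 155·2.250 = 538.75 ms.

539 ms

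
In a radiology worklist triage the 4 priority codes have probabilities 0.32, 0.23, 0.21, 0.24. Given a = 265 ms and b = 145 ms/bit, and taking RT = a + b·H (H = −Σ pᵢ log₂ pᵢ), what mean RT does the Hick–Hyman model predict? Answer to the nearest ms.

552 ms

H = 0.32·log₂(1/0.32) + 0.23·log₂(1/0.23) + 0.21·log₂(1/0.21) + 0.24·log₂(1/0.24) = 1.9807 bits.
RT = 265 + 145 × 1.9807 = 552.20 ms.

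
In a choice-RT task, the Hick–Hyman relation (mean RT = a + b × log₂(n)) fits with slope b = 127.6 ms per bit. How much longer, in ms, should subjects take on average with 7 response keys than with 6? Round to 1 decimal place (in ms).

28.4 ms

The intercept a cancels: ΔRT = b·(log₂ n₂ − log₂ n₁) = b·log₂(n₂/n₁).
log₂(7) − log₂(6) = 2.8074 − 2.5850 = 0.2224.
ΔRT = 127.6 × 0.2224 = 28.377 ms.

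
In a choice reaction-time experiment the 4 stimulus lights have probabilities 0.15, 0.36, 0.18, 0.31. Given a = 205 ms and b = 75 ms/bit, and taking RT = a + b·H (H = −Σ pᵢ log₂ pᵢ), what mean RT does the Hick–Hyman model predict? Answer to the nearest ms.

Entropy contributions −pᵢ log₂ pᵢ: 0.4105, 0.5306, 0.4453, 0.5238; sum H = 1.9103 bits.
RT = a + bH = 205 + 75·1.9103 = 348.27 ms.

348 ms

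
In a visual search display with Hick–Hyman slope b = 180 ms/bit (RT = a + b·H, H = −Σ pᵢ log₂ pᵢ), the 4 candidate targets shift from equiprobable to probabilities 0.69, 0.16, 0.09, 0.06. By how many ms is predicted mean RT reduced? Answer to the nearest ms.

117 ms

Equiprobable entropy H₀ = log₂ 4 = 2.0000 bits.
Skewed entropy H = −Σ pᵢ log₂ pᵢ = 1.3486 bits.
ΔRT = b·(H₀ − H) = 180 × 0.6514 = 117.26 ms.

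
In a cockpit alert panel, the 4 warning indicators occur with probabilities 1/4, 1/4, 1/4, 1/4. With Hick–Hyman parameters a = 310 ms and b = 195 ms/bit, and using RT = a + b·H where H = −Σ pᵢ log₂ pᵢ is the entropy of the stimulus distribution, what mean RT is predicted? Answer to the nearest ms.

Each term −pᵢ log₂ pᵢ: 0.25·2 + 0.25·2 + 0.25·2 + 0.25·2; summed, H = 2.000 bits.
Mean RT = a + bH = 310 + 195·2.000 = 700.00 ms.

700 ms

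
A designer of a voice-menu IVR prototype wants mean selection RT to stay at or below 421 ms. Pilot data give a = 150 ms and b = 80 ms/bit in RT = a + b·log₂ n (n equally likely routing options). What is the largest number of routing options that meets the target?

10

80·log₂ n ≤ 421 − 150 = 271, giving log₂ n ≤ 3.3875 and n ≤ 10.465. The largest whole number is 10.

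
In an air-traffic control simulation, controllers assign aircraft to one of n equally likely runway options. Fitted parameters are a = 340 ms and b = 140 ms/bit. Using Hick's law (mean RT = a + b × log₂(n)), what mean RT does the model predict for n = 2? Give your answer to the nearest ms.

log₂(2) = 1 bits, so RT = 340 + 140 × 1 ≈ 480.000 ms.

480 ms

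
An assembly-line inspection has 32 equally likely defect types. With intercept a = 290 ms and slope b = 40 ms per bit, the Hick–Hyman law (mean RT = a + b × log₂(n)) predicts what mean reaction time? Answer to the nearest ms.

490 ms

log₂(32) = 5 bits, so RT = 290 + 40 × 5 ≈ 490.000 ms.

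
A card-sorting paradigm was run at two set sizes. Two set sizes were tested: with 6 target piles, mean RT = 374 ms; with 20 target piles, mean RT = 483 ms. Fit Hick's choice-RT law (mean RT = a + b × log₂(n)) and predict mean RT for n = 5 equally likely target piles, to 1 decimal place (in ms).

357.5 ms

Fit slope and intercept:
  b = (483 − 374) / (log₂ 20 − log₂ 6) = 109 / (4.3219 − 2.5850) = 62.753 ms/bit
  a = 374 − 62.753 × 2.5850 = 211.786 ms
Then RT(5) = 211.786 + 62.753 × log₂ 5 = 211.786 + 62.753 × 2.3219 ≈ 357.494 ms.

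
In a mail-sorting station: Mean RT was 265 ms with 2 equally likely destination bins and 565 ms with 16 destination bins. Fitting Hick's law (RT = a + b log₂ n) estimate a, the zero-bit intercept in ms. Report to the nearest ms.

b = (RT₂ − RT₁)/(log₂ n₂ − log₂ n₁) = (565 − 265)/(4 − 1) = 100 ms/bit.
a = RT₁ − b·log₂ n₁ = 265 − 100 × 1 = 165.000 ms.

165 ms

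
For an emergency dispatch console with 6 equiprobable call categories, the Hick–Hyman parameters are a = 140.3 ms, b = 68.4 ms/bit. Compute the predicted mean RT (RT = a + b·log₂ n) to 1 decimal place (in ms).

317.1 ms

log₂(6) = 2.5850 bits, so RT = 140.3 + 68.4 × 2.5850 ≈ 317.111 ms.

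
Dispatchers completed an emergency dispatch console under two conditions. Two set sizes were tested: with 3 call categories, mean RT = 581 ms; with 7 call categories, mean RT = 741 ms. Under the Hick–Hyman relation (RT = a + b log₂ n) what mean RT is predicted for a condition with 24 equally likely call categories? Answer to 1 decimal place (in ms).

973.7 ms

Fit slope and intercept:
  b = (741 − 581) / (log₂ 7 − log₂ 3) = 160 / (2.8074 − 1.5850) = 130.891 ms/bit
  a = 581 − 130.891 × 1.5850 = 373.543 ms
Then RT(24) = 373.543 + 130.891 × log₂ 24 = 373.543 + 130.891 × 4.5850 ≈ 973.673 ms.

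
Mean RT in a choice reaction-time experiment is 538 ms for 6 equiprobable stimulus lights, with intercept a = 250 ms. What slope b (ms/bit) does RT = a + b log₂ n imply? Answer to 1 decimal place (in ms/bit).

log₂(6) = 2.5850 bits.
b = (RT − a)/log₂ n = (538 − 250) / 2.5850 = 111.414 ms/bit.

111.4 ms/bit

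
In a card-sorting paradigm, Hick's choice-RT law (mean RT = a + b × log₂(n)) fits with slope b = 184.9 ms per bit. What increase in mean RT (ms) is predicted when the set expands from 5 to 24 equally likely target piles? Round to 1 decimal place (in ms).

The intercept a cancels: ΔRT = b·(log₂ n₂ − log₂ n₁) = b·log₂(n₂/n₁).
log₂(24) − log₂(5) = 4.5850 − 2.3219 = 2.2630.
ΔRT = 184.9 × 2.2630 = 418.435 ms.

418.4 ms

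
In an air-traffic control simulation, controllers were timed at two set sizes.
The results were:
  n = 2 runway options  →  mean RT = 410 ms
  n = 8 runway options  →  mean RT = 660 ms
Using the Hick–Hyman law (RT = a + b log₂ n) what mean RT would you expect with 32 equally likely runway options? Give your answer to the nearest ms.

Solve the two-equation system in a and b:
  b = (660 − 410) / (log₂ 8 − log₂ 2) = 250 / (3 − 1) = 125 ms/bit
  a = 410 − 125 × 1 = 285 ms
Then RT(32) = 285 + 125 × log₂ 32 = 285 + 125 × 5 ≈ 910.000 ms.

910 ms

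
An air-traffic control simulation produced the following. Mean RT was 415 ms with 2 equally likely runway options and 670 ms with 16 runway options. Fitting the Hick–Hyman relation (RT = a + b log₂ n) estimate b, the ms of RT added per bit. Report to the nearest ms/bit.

The slope on a log₂ axis is (670 − 415) / (4 − 1) = 85 ms/bit.

85 ms/bit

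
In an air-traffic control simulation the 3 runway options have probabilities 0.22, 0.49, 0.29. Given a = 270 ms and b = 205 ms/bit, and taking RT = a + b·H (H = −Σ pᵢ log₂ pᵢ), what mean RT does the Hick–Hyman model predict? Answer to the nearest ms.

Entropy contributions −pᵢ log₂ pᵢ: 0.4806, 0.5043, 0.5179; sum H = 1.5028 bits.
RT = a + bH = 270 + 205·1.5028 = 578.07 ms.

578 ms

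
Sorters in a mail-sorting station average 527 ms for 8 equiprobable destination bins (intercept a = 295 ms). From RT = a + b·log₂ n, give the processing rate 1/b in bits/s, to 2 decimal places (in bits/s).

12.93 bits/s

b = (527 − 295)/log₂ 8 = 232/3 = 77.333 ms per bit = 0.07733 s/bit; the reciprocal is 12.931 bits/s.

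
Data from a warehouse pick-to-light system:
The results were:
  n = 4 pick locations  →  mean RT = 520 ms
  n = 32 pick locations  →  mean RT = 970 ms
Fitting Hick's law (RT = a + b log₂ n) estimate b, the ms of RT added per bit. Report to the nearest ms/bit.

b = (RT₂ − RT₁)/(log₂ n₂ − log₂ n₁) = (970 − 520)/(5 − 2) = 150 ms/bit.

150 ms/bit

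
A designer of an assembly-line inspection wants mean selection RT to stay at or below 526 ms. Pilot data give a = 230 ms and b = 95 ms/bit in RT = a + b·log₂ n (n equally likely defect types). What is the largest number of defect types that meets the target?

Set 230 + 95·log₂ n ≤ 526 → log₂ n ≤ (526 − 230)/95 = 3.1158.
So n ≤ 2^3.1158 = 8.669; the largest integer n is 8.

8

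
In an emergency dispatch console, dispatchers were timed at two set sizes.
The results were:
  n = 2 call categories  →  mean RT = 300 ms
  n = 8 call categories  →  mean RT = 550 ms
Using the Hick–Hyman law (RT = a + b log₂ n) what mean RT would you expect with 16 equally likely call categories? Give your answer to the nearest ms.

Solve the two-equation system in a and b:
  b = (550 − 300) / (log₂ 8 − log₂ 2) = 250 / (3 − 1) = 125 ms/bit
  a = 300 − 125 × 1 = 175 ms
Then RT(16) = 175 + 125 × log₂ 16 = 175 + 125 × 4 ≈ 675.000 ms.

675 ms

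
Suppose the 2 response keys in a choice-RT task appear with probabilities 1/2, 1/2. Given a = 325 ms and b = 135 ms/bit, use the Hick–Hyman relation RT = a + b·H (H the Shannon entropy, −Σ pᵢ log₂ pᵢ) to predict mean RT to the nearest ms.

H = −Σ pᵢ log₂ pᵢ = 0.5·1 + 0.5·1 = 1.000 bits.
RT = 325 + 135 × 1.000 = 460.00 ms.

460 ms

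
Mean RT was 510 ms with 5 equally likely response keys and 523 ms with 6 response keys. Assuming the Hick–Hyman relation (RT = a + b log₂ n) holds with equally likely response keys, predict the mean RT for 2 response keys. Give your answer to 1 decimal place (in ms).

444.7 ms

Fit slope and intercept:
  b = (523 − 510) / (log₂ 6 − log₂ 5) = 13 / (2.5850 − 2.3219) = 49.423 ms/bit
  a = 510 − 49.423 × 2.3219 = 395.243 ms
Then RT(2) = 395.243 + 49.423 × log₂ 2 = 395.243 + 49.423 × 1 ≈ 444.666 ms.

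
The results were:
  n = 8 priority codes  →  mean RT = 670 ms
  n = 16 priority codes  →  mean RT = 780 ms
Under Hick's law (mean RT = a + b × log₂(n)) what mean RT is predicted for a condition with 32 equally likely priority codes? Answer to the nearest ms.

Fit slope and intercept:
  b = (780 − 670) / (log₂ 16 − log₂ 8) = 110 / (4 − 3) = 110 ms/bit
  a = 670 − 110 × 3 = 340 ms
Then RT(32) = 340 + 110 × log₂ 32 = 340 + 110 × 5 ≈ 890.000 ms.

890 ms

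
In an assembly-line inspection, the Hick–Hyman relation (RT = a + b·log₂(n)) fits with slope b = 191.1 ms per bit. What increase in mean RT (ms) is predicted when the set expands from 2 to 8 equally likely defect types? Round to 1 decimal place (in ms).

ΔRT = (a + b log₂ n₂) − (a + b log₂ n₁) = b·(log₂ n₂ − log₂ n₁).
log₂(8) − log₂(2) = log₂(8/2) = log₂(4) = 2.
ΔRT = 191.1 × 2.0000 = 382.200 ms.

382.2 ms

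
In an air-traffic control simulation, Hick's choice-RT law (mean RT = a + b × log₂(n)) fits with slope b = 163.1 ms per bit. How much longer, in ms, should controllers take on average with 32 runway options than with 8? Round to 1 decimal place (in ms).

326.2 ms

ΔRT = (a + b log₂ n₂) − (a + b log₂ n₁) = b·(log₂ n₂ − log₂ n₁).
log₂(32) − log₂(8) = log₂(32/8) = log₂(4) = 2.
ΔRT = 163.1 × 2.0000 = 326.200 ms.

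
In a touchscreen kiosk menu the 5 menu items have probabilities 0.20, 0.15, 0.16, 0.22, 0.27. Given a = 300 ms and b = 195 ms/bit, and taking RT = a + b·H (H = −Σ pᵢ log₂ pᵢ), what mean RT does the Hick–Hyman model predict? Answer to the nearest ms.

Entropy contributions −pᵢ log₂ pᵢ: 0.4644, 0.4105, 0.4230, 0.4806, 0.5100; sum H = 2.2885 bits.
RT = a + bH = 300 + 195·2.2885 = 746.27 ms.

746 ms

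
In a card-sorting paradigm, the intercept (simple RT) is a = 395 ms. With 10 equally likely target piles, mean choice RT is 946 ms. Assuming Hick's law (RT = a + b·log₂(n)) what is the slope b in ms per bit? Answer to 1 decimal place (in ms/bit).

log₂(10) = 3.3219 bits.
b = (RT − a)/log₂ n = (946 − 395) / 3.3219 = 165.868 ms/bit.

165.9 ms/bit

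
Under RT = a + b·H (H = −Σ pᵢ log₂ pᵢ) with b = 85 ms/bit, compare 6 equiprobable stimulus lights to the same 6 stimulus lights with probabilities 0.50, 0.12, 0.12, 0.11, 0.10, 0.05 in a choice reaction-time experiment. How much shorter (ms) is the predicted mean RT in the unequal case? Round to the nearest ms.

38 ms

The RT saving is b·ΔH. Equiprobable H₀ = log₂(6) = 2.5850 bits; with the given probabilities H = 2.1327 bits.
b·(H₀ − H) = 85 × (2.5850 − 2.1327) = 38.44 ms.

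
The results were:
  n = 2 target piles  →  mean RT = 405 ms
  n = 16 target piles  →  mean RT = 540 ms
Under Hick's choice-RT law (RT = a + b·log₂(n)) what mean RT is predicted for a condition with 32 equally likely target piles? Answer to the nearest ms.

585 ms

With log₂ n on the abscissa the relation is linear; from the two conditions:
  b = (540 − 405) / (log₂ 16 − log₂ 2) = 135 / (4 − 1) = 45 ms/bit
  a = 405 − 45 × 1 = 360 ms
Then RT(32) = 360 + 45 × log₂ 32 = 360 + 45 × 5 ≈ 585.000 ms.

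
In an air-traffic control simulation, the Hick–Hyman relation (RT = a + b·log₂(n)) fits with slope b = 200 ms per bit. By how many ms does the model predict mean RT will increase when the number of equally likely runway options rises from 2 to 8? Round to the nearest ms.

Only the slope matters, since a is common to both: ΔRT = b·log₂(n₂/n₁).
log₂(8) − log₂(2) = log₂(8/2) = log₂(4) = 2.
ΔRT = 200 × 2.0000 = 400.000 ms.

400 ms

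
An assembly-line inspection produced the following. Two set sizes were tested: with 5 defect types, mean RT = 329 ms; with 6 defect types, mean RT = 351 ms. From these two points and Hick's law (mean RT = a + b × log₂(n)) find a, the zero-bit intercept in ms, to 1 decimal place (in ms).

134.8 ms

The slope on a log₂ axis is (351 − 329) / (2.5850 − 2.3219) = 83.639 ms/bit.
a = RT₁ − b·log₂ n₁ = 329 − 83.639 × 2.3219 = 134.796 ms.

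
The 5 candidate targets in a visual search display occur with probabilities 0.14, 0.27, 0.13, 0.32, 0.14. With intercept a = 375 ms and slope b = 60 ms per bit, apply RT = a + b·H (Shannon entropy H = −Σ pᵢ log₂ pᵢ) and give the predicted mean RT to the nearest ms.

508 ms

H = 0.14·log₂(1/0.14) + 0.27·log₂(1/0.27) + 0.13·log₂(1/0.13) + 0.32·log₂(1/0.32) + 0.14·log₂(1/0.14) = 2.2129 bits.
RT = 375 + 60 × 2.2129 = 507.78 ms.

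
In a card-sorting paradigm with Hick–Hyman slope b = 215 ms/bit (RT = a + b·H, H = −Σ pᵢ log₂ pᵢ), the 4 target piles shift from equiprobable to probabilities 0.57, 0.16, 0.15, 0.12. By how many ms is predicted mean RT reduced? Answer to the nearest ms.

72 ms

The RT saving is b·ΔH. Equiprobable H₀ = log₂(4) = 2.0000 bits; with the given probabilities H = 1.6629 bits.
b·(H₀ − H) = 215 × (2.0000 − 1.6629) = 72.48 ms.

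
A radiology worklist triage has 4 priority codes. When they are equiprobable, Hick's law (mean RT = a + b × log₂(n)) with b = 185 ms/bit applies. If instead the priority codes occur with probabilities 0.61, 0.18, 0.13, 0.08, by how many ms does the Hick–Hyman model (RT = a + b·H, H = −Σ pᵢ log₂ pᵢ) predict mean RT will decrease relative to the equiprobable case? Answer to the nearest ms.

82 ms

Equiprobable entropy H₀ = log₂ 4 = 2.0000 bits.
Skewed entropy H = −Σ pᵢ log₂ pᵢ = 1.5545 bits.
ΔRT = b·(H₀ − H) = 185 × 0.4455 = 82.42 ms.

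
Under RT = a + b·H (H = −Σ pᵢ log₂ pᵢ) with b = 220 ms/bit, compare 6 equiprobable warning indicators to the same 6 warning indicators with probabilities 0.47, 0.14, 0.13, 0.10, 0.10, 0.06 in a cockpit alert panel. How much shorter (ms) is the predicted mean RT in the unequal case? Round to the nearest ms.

The RT saving is b·ΔH. Equiprobable H₀ = log₂(6) = 2.5850 bits; with the given probabilities H = 2.1996 bits.
b·(H₀ − H) = 220 × (2.5850 − 2.1996) = 84.77 ms.

85 ms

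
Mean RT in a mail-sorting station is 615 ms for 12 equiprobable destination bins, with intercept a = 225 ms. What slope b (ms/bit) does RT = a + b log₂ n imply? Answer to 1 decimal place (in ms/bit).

12 alternatives carry log₂ 12 = 3.5850 bits; the choice cost is 615 − 225 = 390 ms, so b = 390/3.5850 = 108.788 ms/bit.

108.8 ms/bit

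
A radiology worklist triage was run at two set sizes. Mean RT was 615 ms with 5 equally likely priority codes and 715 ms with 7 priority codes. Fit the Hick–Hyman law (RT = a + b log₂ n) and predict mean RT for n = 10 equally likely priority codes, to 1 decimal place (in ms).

With log₂ n on the abscissa the relation is linear; from the two conditions:
  b = (715 − 615) / (log₂ 7 − log₂ 5) = 100 / (2.8074 − 2.3219) = 206.004 ms/bit
  a = 615 − 206.004 × 2.3219 = 136.673 ms
Then RT(10) = 136.673 + 206.004 × log₂ 10 = 136.673 + 206.004 × 3.3219 ≈ 821.004 ms.

821.0 ms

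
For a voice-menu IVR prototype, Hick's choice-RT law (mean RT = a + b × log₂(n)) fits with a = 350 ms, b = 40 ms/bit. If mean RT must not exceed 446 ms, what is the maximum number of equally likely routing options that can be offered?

40·log₂ n ≤ 446 − 350 = 96, giving log₂ n ≤ 2.4000 and n ≤ 5.278. The largest whole number is 5.

5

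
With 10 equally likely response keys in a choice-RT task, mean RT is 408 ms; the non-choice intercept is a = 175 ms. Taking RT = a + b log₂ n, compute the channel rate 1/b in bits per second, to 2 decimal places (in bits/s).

14.26 bits/s

b = (408 − 175)/log₂ 10 = 233/3.3219 = 70.140 ms per bit = 0.07014 s/bit; the reciprocal is 14.257 bits/s.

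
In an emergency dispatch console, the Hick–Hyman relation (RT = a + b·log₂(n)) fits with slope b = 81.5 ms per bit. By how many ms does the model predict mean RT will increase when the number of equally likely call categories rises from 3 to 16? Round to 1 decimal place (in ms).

ΔRT = (a + b log₂ n₂) − (a + b log₂ n₁) = b·(log₂ n₂ − log₂ n₁).
log₂(16) − log₂(3) = 4 − 1.5850 = 2.4150.
ΔRT = 81.5 × 2.4150 = 196.826 ms.

196.8 ms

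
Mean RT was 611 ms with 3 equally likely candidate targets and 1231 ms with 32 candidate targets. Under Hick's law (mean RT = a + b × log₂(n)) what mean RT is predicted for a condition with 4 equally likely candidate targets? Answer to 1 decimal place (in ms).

Solve the two-equation system in a and b:
  b = (1231 − 611) / (log₂ 32 − log₂ 3) = 620 / (5 − 1.5850) = 181.550 ms/bit
  a = 611 − 181.550 × 1.5850 = 323.250 ms
Then RT(4) = 323.250 + 181.550 × log₂ 4 = 323.250 + 181.550 × 2 ≈ 686.350 ms.

686.4 ms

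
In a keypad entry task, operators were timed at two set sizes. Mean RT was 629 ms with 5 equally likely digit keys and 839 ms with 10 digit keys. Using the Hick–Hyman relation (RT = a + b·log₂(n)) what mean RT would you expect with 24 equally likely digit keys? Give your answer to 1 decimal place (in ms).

RT is linear in log₂ n, so two points fix the line:
  b = (839 − 629) / (log₂ 10 − log₂ 5) = 210 / (3.3219 − 2.3219) = 210.000 ms/bit
  a = 629 − 210.000 × 2.3219 = 141.395 ms
Then RT(24) = 141.395 + 210.000 × log₂ 24 = 141.395 + 210.000 × 4.5850 ≈ 1104.237 ms.

1104.2 ms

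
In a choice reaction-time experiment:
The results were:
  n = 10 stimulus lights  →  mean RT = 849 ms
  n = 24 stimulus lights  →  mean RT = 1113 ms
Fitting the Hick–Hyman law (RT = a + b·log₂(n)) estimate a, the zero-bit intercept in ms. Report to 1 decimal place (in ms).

154.6 ms

b = (RT₂ − RT₁)/(log₂ n₂ − log₂ n₁) = (1113 − 849)/(4.5850 − 3.3219) = 209.020 ms/bit.
a = RT₁ − b·log₂ n₁ = 849 − 209.020 × 3.3219 = 154.649 ms.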